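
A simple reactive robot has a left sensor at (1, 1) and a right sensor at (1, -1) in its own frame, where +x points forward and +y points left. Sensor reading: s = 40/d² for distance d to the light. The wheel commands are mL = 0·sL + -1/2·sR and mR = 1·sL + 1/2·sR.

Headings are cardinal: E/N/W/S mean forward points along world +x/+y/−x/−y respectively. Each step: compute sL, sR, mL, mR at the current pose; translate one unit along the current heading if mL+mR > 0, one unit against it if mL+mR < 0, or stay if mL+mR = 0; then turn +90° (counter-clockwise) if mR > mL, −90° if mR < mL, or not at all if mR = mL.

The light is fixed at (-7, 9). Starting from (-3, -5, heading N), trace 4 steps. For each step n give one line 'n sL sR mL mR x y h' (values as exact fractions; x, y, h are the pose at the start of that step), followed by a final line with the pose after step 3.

n=0: pose=(-3,-5,N); sL=20/89, sR=20/97; mL=-10/97, mR=2830/8633; mL+mR=20/89 → advance +1; mR−mL=3720/8633 → turn +1·90°
n=1: pose=(-3,-4,W); sL=8/41, sR=40/153; mL=-20/153, mR=2044/6273; mL+mR=8/41 → advance +1; mR−mL=2864/6273 → turn +1·90°
n=2: pose=(-4,-4,S); sL=10/53, sR=1/5; mL=-1/10, mR=153/530; mL+mR=10/53 → advance +1; mR−mL=103/265 → turn +1·90°
n=3: pose=(-4,-5,E); sL=8/37, sR=40/241; mL=-20/241, mR=2668/8917; mL+mR=8/37 → advance +1; mR−mL=3408/8917 → turn +1·90°

0 20/89 20/97 -10/97 2830/8633 -3 -5 N
1 8/41 40/153 -20/153 2044/6273 -3 -4 W
2 10/53 1/5 -1/10 153/530 -4 -4 S
3 8/37 40/241 -20/241 2668/8917 -4 -5 E
final -3 -5 N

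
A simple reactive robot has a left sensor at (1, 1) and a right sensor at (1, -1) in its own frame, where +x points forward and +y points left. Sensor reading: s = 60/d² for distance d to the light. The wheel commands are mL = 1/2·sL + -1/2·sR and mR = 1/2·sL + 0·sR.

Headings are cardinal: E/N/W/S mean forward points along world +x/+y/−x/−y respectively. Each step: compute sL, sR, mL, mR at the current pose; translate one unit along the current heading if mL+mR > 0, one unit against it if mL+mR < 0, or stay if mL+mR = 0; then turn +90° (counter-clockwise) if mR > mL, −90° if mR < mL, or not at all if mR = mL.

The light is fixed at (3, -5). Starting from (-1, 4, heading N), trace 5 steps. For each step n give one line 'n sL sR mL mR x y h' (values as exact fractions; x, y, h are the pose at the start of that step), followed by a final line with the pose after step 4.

0 12/25 60/109 -96/2725 6/25 -1 4 N
1 30/53 30/73 300/3869 15/53 -1 5 W
2 60/97 20/39 200/3783 30/97 -2 5 S
3 15/29 3/4 -27/232 15/58 -2 4 E
4 12/25 60/109 -96/2725 6/25 -1 4 N
final -1 5 W

n=0: pose=(-1,4,N); sL=12/25, sR=60/109; mL=-96/2725, mR=6/25; mL+mR=558/2725 → advance +1; mR−mL=30/109 → turn +1·90°
n=1: pose=(-1,5,W); sL=30/53, sR=30/73; mL=300/3869, mR=15/53; mL+mR=1395/3869 → advance +1; mR−mL=15/73 → turn +1·90°
n=2: pose=(-2,5,S); sL=60/97, sR=20/39; mL=200/3783, mR=30/97; mL+mR=1370/3783 → advance +1; mR−mL=10/39 → turn +1·90°
n=3: pose=(-2,4,E); sL=15/29, sR=3/4; mL=-27/232, mR=15/58; mL+mR=33/232 → advance +1; mR−mL=3/8 → turn +1·90°
n=4: pose=(-1,4,N); sL=12/25, sR=60/109; mL=-96/2725, mR=6/25; mL+mR=558/2725 → advance +1; mR−mL=30/109 → turn +1·90°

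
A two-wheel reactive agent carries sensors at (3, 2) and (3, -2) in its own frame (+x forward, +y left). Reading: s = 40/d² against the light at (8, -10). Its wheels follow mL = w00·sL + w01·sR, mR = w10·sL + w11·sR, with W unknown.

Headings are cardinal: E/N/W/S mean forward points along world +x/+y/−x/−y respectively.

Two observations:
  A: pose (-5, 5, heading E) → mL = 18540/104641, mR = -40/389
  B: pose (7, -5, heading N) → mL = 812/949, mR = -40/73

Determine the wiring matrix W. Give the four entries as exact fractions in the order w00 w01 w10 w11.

1 1/2 -1 0

obs A: pose=(-5,5,E) → sL=40/389, sR=40/269, mL=18540/104641, mR=-40/389
obs B: pose=(7,-5,N) → sL=40/73, sR=8/13, mL=812/949, mR=-40/73
sensor matrix S = [[40/389, 40/269], [40/73, 8/13]]; det S = -1807360/99304309
solve [mL_A; mL_B] = S·[w00; w01] and [mR_A; mR_B] = S·[w10; w11]:
  w00 = 1, w01 = 1/2, w10 = -1, w11 = 0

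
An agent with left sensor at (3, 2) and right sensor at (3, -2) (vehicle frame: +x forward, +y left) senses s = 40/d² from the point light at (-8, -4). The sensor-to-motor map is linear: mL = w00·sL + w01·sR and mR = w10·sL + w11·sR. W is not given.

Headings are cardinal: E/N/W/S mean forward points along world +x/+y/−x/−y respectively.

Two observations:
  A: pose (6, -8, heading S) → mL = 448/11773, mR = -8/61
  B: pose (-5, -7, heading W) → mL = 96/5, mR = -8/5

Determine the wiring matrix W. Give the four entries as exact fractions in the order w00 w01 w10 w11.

-1/2 1/2 -1 0

obs A: pose=(6,-8,S) → sL=8/61, sR=40/193, mL=448/11773, mR=-8/61
obs B: pose=(-5,-7,W) → sL=8/5, sR=40, mL=96/5, mR=-8/5
sensor matrix S = [[8/61, 40/193], [8/5, 40]]; det S = 57856/11773
solve [mL_A; mL_B] = S·[w00; w01] and [mR_A; mR_B] = S·[w10; w11]:
  w00 = -1/2, w01 = 1/2, w10 = -1, w11 = 0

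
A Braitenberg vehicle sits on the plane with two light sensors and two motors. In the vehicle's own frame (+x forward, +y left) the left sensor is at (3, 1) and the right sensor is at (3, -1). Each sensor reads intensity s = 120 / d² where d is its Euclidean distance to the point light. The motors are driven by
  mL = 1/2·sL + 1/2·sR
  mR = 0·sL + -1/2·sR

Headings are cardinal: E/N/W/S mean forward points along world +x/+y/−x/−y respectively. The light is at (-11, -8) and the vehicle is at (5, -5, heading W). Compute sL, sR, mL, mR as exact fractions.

120/173 24/37 4296/6401 -12/37

left sensor world pos  = (2, -6); dL² = 173
right sensor world pos = (2, -4); dR² = 185
sL = 120/173 = 120/173
sR = 120/185 = 24/37
mL = 1/2·sL + 1/2·sR = 4296/6401
mR = 0·sL + -1/2·sR = -12/37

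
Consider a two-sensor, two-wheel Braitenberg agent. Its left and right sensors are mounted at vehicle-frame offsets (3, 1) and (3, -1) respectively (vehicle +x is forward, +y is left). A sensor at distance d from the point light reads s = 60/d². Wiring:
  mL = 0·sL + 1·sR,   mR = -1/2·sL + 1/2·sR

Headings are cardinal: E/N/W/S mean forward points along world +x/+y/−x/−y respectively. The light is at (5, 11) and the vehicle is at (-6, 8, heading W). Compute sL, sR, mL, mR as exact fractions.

15/53 3/10 3/10 9/1060

left sensor world pos  = (-9, 7); dL² = 212
right sensor world pos = (-9, 9); dR² = 200
sL = 60/212 = 15/53
sR = 60/200 = 3/10
mL = 0·sL + 1·sR = 3/10
mR = -1/2·sL + 1/2·sR = 9/1060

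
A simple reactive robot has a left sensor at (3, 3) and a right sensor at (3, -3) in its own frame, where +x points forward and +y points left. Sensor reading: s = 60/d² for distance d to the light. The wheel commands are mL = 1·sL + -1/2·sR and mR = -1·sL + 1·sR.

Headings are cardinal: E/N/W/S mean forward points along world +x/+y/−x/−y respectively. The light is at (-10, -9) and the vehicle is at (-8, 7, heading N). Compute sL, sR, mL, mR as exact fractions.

30/181 30/193 3075/34933 -360/34933

left sensor world pos  = (-11, 10); dL² = 362
right sensor world pos = (-5, 10); dR² = 386
sL = 60/362 = 30/181
sR = 60/386 = 30/193
mL = 1·sL + -1/2·sR = 3075/34933
mR = -1·sL + 1·sR = -360/34933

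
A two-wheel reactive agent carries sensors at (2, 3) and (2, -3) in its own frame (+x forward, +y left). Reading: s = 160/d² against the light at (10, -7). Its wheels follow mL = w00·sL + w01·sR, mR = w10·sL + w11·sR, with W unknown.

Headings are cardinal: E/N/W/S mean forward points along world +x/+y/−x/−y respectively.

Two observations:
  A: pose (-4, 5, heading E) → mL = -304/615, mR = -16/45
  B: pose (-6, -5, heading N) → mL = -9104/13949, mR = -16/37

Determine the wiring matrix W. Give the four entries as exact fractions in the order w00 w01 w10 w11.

obs A: pose=(-4,5,E) → sL=160/369, sR=32/45, mL=-304/615, mR=-16/45
obs B: pose=(-6,-5,N) → sL=160/377, sR=32/37, mL=-9104/13949, mR=-16/37
sensor matrix S = [[160/369, 32/45], [160/377, 32/37]]; det S = 376832/5147181
solve [mL_A; mL_B] = S·[w00; w01] and [mR_A; mR_B] = S·[w10; w11]:
  w00 = 1/2, w01 = -1, w10 = 0, w11 = -1/2

1/2 -1 0 -1/2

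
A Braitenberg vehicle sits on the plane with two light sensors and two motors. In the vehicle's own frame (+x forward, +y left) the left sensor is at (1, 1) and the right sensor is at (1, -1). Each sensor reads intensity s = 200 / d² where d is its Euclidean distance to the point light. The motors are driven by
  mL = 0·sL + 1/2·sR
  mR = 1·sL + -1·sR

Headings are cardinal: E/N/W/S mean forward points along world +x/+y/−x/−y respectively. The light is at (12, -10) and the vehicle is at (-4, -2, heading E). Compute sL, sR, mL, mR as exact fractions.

left sensor world pos  = (-3, -1); dL² = 306
right sensor world pos = (-3, -3); dR² = 274
sL = 200/306 = 100/153
sR = 200/274 = 100/137
mL = 0·sL + 1/2·sR = 50/137
mR = 1·sL + -1·sR = -1600/20961

100/153 100/137 50/137 -1600/20961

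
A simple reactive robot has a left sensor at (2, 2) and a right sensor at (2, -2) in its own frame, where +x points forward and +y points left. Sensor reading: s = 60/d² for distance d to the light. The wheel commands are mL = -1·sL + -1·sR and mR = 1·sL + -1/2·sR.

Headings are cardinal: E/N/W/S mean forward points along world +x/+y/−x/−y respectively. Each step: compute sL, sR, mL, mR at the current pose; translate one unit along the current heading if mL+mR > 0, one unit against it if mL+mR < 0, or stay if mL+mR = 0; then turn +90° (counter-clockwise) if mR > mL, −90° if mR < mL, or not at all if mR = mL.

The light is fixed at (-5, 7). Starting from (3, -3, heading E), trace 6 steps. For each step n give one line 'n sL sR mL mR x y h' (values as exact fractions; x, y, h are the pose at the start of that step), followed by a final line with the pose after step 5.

n=0: pose=(3,-3,E); sL=15/41, sR=15/61; mL=-1530/2501, mR=1215/5002; mL+mR=-45/122 → advance -1; mR−mL=4275/5002 → turn +1·90°
n=1: pose=(2,-3,N); sL=60/89, sR=12/29; mL=-2808/2581, mR=1206/2581; mL+mR=-18/29 → advance -1; mR−mL=4014/2581 → turn +1·90°
n=2: pose=(2,-4,W); sL=30/97, sR=30/53; mL=-4500/5141, mR=135/5141; mL+mR=-45/53 → advance -1; mR−mL=4635/5141 → turn +1·90°
n=3: pose=(3,-4,S); sL=60/269, sR=12/41; mL=-5688/11029, mR=846/11029; mL+mR=-18/41 → advance -1; mR−mL=6534/11029 → turn +1·90°
n=4: pose=(3,-3,E); sL=15/41, sR=15/61; mL=-1530/2501, mR=1215/5002; mL+mR=-45/122 → advance -1; mR−mL=4275/5002 → turn +1·90°
n=5: pose=(2,-3,N); sL=60/89, sR=12/29; mL=-2808/2581, mR=1206/2581; mL+mR=-18/29 → advance -1; mR−mL=4014/2581 → turn +1·90°

0 15/41 15/61 -1530/2501 1215/5002 3 -3 E
1 60/89 12/29 -2808/2581 1206/2581 2 -3 N
2 30/97 30/53 -4500/5141 135/5141 2 -4 W
3 60/269 12/41 -5688/11029 846/11029 3 -4 S
4 15/41 15/61 -1530/2501 1215/5002 3 -3 E
5 60/89 12/29 -2808/2581 1206/2581 2 -3 N
final 2 -4 W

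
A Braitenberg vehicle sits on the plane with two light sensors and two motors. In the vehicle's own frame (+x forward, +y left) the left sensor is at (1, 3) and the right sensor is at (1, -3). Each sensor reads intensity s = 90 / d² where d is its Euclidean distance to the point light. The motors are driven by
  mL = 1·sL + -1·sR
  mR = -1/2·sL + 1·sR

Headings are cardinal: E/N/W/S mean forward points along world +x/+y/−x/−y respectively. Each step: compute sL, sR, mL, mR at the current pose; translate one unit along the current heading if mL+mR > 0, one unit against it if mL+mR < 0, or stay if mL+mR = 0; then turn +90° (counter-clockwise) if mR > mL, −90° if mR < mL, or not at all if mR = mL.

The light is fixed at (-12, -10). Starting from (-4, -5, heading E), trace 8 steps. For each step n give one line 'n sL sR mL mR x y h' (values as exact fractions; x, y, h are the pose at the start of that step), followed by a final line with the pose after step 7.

n=0: pose=(-4,-5,E); sL=18/29, sR=18/17; mL=-216/493, mR=369/493; mL+mR=9/29 → advance +1; mR−mL=585/493 → turn +1·90°
n=1: pose=(-3,-5,N); sL=5/4, sR=1/2; mL=3/4, mR=-1/8; mL+mR=5/8 → advance +1; mR−mL=-7/8 → turn -1·90°
n=2: pose=(-3,-4,E); sL=90/181, sR=90/109; mL=-6480/19729, mR=11385/19729; mL+mR=45/181 → advance +1; mR−mL=17865/19729 → turn +1·90°
n=3: pose=(-2,-4,N); sL=45/49, sR=45/109; mL=2700/5341, mR=-495/10682; mL+mR=45/98 → advance +1; mR−mL=-5895/10682 → turn -1·90°
n=4: pose=(-2,-3,E); sL=90/221, sR=90/137; mL=-7560/30277, mR=13725/30277; mL+mR=45/221 → advance +1; mR−mL=21285/30277 → turn +1·90°
n=5: pose=(-1,-3,N); sL=45/64, sR=9/26; mL=297/832, mR=-9/1664; mL+mR=45/128 → advance +1; mR−mL=-603/1664 → turn -1·90°
n=6: pose=(-1,-2,E); sL=18/53, sR=90/169; mL=-1728/8957, mR=3249/8957; mL+mR=9/53 → advance +1; mR−mL=4977/8957 → turn +1·90°
n=7: pose=(0,-2,N); sL=5/9, sR=5/17; mL=40/153, mR=5/306; mL+mR=5/18 → advance +1; mR−mL=-25/102 → turn -1·90°

0 18/29 18/17 -216/493 369/493 -4 -5 E
1 5/4 1/2 3/4 -1/8 -3 -5 N
2 90/181 90/109 -6480/19729 11385/19729 -3 -4 E
3 45/49 45/109 2700/5341 -495/10682 -2 -4 N
4 90/221 90/137 -7560/30277 13725/30277 -2 -3 E
5 45/64 9/26 297/832 -9/1664 -1 -3 N
6 18/53 90/169 -1728/8957 3249/8957 -1 -2 E
7 5/9 5/17 40/153 5/306 0 -2 N
final 0 -1 E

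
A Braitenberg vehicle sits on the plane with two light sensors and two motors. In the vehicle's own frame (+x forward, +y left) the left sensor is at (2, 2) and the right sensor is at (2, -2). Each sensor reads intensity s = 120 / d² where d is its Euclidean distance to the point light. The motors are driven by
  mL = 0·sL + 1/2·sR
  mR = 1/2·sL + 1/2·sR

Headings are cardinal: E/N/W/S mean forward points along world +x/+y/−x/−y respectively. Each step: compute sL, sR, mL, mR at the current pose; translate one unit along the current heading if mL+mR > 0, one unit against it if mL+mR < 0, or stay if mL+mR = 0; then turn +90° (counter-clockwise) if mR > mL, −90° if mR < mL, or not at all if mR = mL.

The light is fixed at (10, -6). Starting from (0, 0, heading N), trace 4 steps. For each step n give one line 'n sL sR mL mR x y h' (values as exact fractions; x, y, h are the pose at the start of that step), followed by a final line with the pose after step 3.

n=0: pose=(0,0,N); sL=15/26, sR=15/16; mL=15/32, mR=315/416; mL+mR=255/208 → advance +1; mR−mL=15/52 → turn +1·90°
n=1: pose=(0,1,W); sL=120/169, sR=8/15; mL=4/15, mR=1576/2535; mL+mR=2252/2535 → advance +1; mR−mL=60/169 → turn +1·90°
n=2: pose=(-1,1,S); sL=60/53, sR=60/97; mL=30/97, mR=4500/5141; mL+mR=6090/5141 → advance +1; mR−mL=30/53 → turn +1·90°
n=3: pose=(-1,0,E); sL=24/29, sR=120/97; mL=60/97, mR=2904/2813; mL+mR=4644/2813 → advance +1; mR−mL=12/29 → turn +1·90°

0 15/26 15/16 15/32 315/416 0 0 N
1 120/169 8/15 4/15 1576/2535 0 1 W
2 60/53 60/97 30/97 4500/5141 -1 1 S
3 24/29 120/97 60/97 2904/2813 -1 0 E
final 0 0 N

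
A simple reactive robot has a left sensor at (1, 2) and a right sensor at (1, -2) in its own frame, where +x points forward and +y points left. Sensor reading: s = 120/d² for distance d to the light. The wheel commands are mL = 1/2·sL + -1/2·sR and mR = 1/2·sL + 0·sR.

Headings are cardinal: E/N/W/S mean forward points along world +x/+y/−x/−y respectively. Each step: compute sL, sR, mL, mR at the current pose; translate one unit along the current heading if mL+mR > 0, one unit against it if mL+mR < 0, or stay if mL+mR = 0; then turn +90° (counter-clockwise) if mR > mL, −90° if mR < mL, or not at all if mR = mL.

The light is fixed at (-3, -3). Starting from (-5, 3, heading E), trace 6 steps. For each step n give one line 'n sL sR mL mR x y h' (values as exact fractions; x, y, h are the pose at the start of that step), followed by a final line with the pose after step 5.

0 24/13 120/17 -576/221 12/13 -5 3 E
1 60/37 12/5 -72/185 30/37 -6 3 N
2 120/41 120/97 3360/3977 60/41 -6 4 W
3 3 5/3 2/3 3/2 -7 4 S
4 120/73 24/5 -576/365 60/73 -7 3 E
5 60/49 60/29 -600/1421 30/49 -8 3 N
final -8 4 W

n=0: pose=(-5,3,E); sL=24/13, sR=120/17; mL=-576/221, mR=12/13; mL+mR=-372/221 → advance -1; mR−mL=60/17 → turn +1·90°
n=1: pose=(-6,3,N); sL=60/37, sR=12/5; mL=-72/185, mR=30/37; mL+mR=78/185 → advance +1; mR−mL=6/5 → turn +1·90°
n=2: pose=(-6,4,W); sL=120/41, sR=120/97; mL=3360/3977, mR=60/41; mL+mR=9180/3977 → advance +1; mR−mL=60/97 → turn +1·90°
n=3: pose=(-7,4,S); sL=3, sR=5/3; mL=2/3, mR=3/2; mL+mR=13/6 → advance +1; mR−mL=5/6 → turn +1·90°
n=4: pose=(-7,3,E); sL=120/73, sR=24/5; mL=-576/365, mR=60/73; mL+mR=-276/365 → advance -1; mR−mL=12/5 → turn +1·90°
n=5: pose=(-8,3,N); sL=60/49, sR=60/29; mL=-600/1421, mR=30/49; mL+mR=270/1421 → advance +1; mR−mL=30/29 → turn +1·90°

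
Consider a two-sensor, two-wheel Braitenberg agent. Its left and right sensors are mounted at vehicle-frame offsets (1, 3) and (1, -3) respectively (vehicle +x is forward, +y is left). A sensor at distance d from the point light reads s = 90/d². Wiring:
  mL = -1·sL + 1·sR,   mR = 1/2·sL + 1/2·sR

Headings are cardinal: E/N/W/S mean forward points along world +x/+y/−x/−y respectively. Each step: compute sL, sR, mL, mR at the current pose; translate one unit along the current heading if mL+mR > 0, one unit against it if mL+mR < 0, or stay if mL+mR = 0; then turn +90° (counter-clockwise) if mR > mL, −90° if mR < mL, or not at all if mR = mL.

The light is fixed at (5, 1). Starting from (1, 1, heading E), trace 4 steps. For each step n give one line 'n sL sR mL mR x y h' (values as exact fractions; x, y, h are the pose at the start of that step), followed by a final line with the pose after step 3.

0 5 5 0 5 1 1 E
1 90/37 90 3240/37 1710/37 2 1 N
2 9/2 45/4 27/4 63/8 2 2 E
3 90/29 18 432/29 306/29 3 2 N
final 3 3 E

n=0: pose=(1,1,E); sL=5, sR=5; mL=0, mR=5; mL+mR=5 → advance +1; mR−mL=5 → turn +1·90°
n=1: pose=(2,1,N); sL=90/37, sR=90; mL=3240/37, mR=1710/37; mL+mR=4950/37 → advance +1; mR−mL=-1530/37 → turn -1·90°
n=2: pose=(2,2,E); sL=9/2, sR=45/4; mL=27/4, mR=63/8; mL+mR=117/8 → advance +1; mR−mL=9/8 → turn +1·90°
n=3: pose=(3,2,N); sL=90/29, sR=18; mL=432/29, mR=306/29; mL+mR=738/29 → advance +1; mR−mL=-126/29 → turn -1·90°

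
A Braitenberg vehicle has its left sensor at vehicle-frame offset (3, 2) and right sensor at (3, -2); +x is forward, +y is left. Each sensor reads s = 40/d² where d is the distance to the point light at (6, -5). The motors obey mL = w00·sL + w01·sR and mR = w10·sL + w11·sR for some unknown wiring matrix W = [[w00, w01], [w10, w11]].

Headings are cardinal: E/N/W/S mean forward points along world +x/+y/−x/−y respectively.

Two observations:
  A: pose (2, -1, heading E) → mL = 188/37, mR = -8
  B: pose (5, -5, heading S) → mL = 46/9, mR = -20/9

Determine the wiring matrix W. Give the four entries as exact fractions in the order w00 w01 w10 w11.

1 1/2 0 -1

obs A: pose=(2,-1,E) → sL=40/37, sR=8, mL=188/37, mR=-8
obs B: pose=(5,-5,S) → sL=4, sR=20/9, mL=46/9, mR=-20/9
sensor matrix S = [[40/37, 8], [4, 20/9]]; det S = -9856/333
solve [mL_A; mL_B] = S·[w00; w01] and [mR_A; mR_B] = S·[w10; w11]:
  w00 = 1, w01 = 1/2, w10 = 0, w11 = -1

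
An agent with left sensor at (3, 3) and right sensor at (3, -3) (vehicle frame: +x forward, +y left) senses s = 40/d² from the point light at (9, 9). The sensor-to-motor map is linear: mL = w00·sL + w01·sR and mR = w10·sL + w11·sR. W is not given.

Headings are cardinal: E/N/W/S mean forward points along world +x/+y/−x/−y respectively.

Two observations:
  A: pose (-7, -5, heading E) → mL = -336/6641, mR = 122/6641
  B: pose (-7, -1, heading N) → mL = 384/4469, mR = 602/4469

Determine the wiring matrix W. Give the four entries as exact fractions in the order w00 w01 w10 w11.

-1 1 -1/2 1

obs A: pose=(-7,-5,E) → sL=4/29, sR=20/229, mL=-336/6641, mR=122/6641
obs B: pose=(-7,-1,N) → sL=4/41, sR=20/109, mL=384/4469, mR=602/4469
sensor matrix S = [[4/29, 20/229], [4/41, 20/109]]; det S = 498240/29678629
solve [mL_A; mL_B] = S·[w00; w01] and [mR_A; mR_B] = S·[w10; w11]:
  w00 = -1, w01 = 1, w10 = -1/2, w11 = 1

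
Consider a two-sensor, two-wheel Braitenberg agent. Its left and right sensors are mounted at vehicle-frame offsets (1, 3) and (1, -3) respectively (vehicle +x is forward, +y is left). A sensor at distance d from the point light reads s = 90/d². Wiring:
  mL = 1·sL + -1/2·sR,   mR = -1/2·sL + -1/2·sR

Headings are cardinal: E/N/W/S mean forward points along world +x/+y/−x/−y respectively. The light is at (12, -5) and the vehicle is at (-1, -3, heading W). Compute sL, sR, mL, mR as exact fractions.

90/197 90/221 11025/43537 -18810/43537

left sensor world pos  = (-2, -6); dL² = 197
right sensor world pos = (-2, 0); dR² = 221
sL = 90/197 = 90/197
sR = 90/221 = 90/221
mL = 1·sL + -1/2·sR = 11025/43537
mR = -1/2·sL + -1/2·sR = -18810/43537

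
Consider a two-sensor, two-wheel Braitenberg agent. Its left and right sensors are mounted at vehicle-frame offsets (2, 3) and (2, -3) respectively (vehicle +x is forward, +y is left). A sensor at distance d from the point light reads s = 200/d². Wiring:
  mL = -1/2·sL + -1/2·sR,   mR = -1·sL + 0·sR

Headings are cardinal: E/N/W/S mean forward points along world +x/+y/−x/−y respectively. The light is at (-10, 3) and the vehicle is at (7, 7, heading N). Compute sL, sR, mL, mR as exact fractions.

25/29 50/109 -4175/6322 -25/29

left sensor world pos  = (4, 9); dL² = 232
right sensor world pos = (10, 9); dR² = 436
sL = 200/232 = 25/29
sR = 200/436 = 50/109
mL = -1/2·sL + -1/2·sR = -4175/6322
mR = -1·sL + 0·sR = -25/29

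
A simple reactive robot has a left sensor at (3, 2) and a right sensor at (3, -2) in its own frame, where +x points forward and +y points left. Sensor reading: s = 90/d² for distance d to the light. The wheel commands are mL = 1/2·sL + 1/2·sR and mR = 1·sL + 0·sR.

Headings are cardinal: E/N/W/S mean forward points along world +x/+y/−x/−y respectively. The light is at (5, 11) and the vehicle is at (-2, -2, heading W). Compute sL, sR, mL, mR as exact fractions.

18/65 90/221 378/1105 18/65

left sensor world pos  = (-5, -4); dL² = 325
right sensor world pos = (-5, 0); dR² = 221
sL = 90/325 = 18/65
sR = 90/221 = 90/221
mL = 1/2·sL + 1/2·sR = 378/1105
mR = 1·sL + 0·sR = 18/65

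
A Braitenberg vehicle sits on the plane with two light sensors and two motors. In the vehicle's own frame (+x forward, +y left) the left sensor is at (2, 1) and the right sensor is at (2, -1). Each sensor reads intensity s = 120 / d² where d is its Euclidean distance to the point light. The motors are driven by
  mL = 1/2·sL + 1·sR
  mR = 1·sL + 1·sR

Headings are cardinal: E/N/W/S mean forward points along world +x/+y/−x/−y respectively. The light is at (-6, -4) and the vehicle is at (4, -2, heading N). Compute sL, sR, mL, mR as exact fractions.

120/97 120/137 19860/13289 28080/13289

left sensor world pos  = (3, 0); dL² = 97
right sensor world pos = (5, 0); dR² = 137
sL = 120/97 = 120/97
sR = 120/137 = 120/137
mL = 1/2·sL + 1·sR = 19860/13289
mR = 1·sL + 1·sR = 28080/13289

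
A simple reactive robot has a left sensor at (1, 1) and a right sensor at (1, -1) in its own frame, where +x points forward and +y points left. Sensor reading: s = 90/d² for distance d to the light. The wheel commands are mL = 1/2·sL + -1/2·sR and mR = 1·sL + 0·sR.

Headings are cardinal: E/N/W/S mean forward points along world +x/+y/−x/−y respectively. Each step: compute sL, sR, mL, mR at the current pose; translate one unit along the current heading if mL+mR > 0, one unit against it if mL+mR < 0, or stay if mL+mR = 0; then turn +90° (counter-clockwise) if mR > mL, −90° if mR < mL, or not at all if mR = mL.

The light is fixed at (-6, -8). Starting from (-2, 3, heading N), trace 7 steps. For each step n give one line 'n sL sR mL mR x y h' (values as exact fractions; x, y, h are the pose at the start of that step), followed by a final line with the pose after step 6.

n=0: pose=(-2,3,N); sL=10/17, sR=90/169; mL=80/2873, mR=10/17; mL+mR=1770/2873 → advance +1; mR−mL=1610/2873 → turn +1·90°
n=1: pose=(-2,4,W); sL=9/13, sR=45/89; mL=108/1157, mR=9/13; mL+mR=909/1157 → advance +1; mR−mL=693/1157 → turn +1·90°
n=2: pose=(-3,4,S); sL=90/137, sR=18/25; mL=-108/3425, mR=90/137; mL+mR=2142/3425 → advance +1; mR−mL=2358/3425 → turn +1·90°
n=3: pose=(-3,3,E); sL=9/16, sR=45/58; mL=-99/928, mR=9/16; mL+mR=423/928 → advance +1; mR−mL=621/928 → turn +1·90°
n=4: pose=(-2,3,N); sL=10/17, sR=90/169; mL=80/2873, mR=10/17; mL+mR=1770/2873 → advance +1; mR−mL=1610/2873 → turn +1·90°
n=5: pose=(-2,4,W); sL=9/13, sR=45/89; mL=108/1157, mR=9/13; mL+mR=909/1157 → advance +1; mR−mL=693/1157 → turn +1·90°
n=6: pose=(-3,4,S); sL=90/137, sR=18/25; mL=-108/3425, mR=90/137; mL+mR=2142/3425 → advance +1; mR−mL=2358/3425 → turn +1·90°

0 10/17 90/169 80/2873 10/17 -2 3 N
1 9/13 45/89 108/1157 9/13 -2 4 W
2 90/137 18/25 -108/3425 90/137 -3 4 S
3 9/16 45/58 -99/928 9/16 -3 3 E
4 10/17 90/169 80/2873 10/17 -2 3 N
5 9/13 45/89 108/1157 9/13 -2 4 W
6 90/137 18/25 -108/3425 90/137 -3 4 S
final -3 3 E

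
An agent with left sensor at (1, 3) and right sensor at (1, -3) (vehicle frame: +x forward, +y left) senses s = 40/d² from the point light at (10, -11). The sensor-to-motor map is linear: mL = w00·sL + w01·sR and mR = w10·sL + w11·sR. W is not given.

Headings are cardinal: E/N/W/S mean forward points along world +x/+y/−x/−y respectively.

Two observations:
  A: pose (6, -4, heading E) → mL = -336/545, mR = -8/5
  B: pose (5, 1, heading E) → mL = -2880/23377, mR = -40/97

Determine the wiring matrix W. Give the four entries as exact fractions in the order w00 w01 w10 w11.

obs A: pose=(6,-4,E) → sL=40/109, sR=8/5, mL=-336/545, mR=-8/5
obs B: pose=(5,1,E) → sL=40/241, sR=40/97, mL=-2880/23377, mR=-40/97
sensor matrix S = [[40/109, 8/5], [40/241, 40/97]]; det S = -291072/2548093
solve [mL_A; mL_B] = S·[w00; w01] and [mR_A; mR_B] = S·[w10; w11]:
  w00 = 1/2, w01 = -1/2, w10 = 0, w11 = -1

1/2 -1/2 0 -1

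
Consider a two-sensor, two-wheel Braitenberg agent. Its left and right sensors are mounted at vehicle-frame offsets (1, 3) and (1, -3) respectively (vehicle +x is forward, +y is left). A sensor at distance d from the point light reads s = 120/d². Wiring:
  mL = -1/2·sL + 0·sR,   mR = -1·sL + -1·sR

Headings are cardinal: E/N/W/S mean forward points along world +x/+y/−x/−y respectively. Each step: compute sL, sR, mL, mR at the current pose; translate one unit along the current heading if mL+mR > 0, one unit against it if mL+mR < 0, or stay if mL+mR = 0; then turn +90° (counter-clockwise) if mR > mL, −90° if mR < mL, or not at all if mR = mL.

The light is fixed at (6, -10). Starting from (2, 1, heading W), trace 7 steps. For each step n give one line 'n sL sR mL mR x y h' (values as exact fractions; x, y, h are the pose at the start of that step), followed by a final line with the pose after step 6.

n=0: pose=(2,1,W); sL=120/89, sR=120/221; mL=-60/89, mR=-37200/19669; mL+mR=-50460/19669 → advance -1; mR−mL=-23940/19669 → turn -1·90°
n=1: pose=(3,1,N); sL=2/3, sR=5/6; mL=-1/3, mR=-3/2; mL+mR=-11/6 → advance -1; mR−mL=-7/6 → turn -1·90°
n=2: pose=(3,0,E); sL=120/173, sR=120/53; mL=-60/173, mR=-27120/9169; mL+mR=-30300/9169 → advance -1; mR−mL=-23940/9169 → turn -1·90°
n=3: pose=(2,0,S); sL=60/41, sR=12/13; mL=-30/41, mR=-1272/533; mL+mR=-1662/533 → advance -1; mR−mL=-882/533 → turn -1·90°
n=4: pose=(2,1,W); sL=120/89, sR=120/221; mL=-60/89, mR=-37200/19669; mL+mR=-50460/19669 → advance -1; mR−mL=-23940/19669 → turn -1·90°
n=5: pose=(3,1,N); sL=2/3, sR=5/6; mL=-1/3, mR=-3/2; mL+mR=-11/6 → advance -1; mR−mL=-7/6 → turn -1·90°
n=6: pose=(3,0,E); sL=120/173, sR=120/53; mL=-60/173, mR=-27120/9169; mL+mR=-30300/9169 → advance -1; mR−mL=-23940/9169 → turn -1·90°

0 120/89 120/221 -60/89 -37200/19669 2 1 W
1 2/3 5/6 -1/3 -3/2 3 1 N
2 120/173 120/53 -60/173 -27120/9169 3 0 E
3 60/41 12/13 -30/41 -1272/533 2 0 S
4 120/89 120/221 -60/89 -37200/19669 2 1 W
5 2/3 5/6 -1/3 -3/2 3 1 N
6 120/173 120/53 -60/173 -27120/9169 3 0 E
final 2 0 S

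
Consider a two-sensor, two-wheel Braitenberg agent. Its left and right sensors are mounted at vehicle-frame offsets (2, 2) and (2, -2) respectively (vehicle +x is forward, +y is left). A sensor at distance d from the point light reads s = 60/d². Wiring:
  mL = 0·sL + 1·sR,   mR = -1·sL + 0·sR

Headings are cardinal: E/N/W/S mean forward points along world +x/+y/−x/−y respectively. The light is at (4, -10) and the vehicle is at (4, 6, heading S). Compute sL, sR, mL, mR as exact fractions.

3/10 3/10 3/10 -3/10

left sensor world pos  = (6, 4); dL² = 200
right sensor world pos = (2, 4); dR² = 200
sL = 60/200 = 3/10
sR = 60/200 = 3/10
mL = 0·sL + 1·sR = 3/10
mR = -1·sL + 0·sR = -3/10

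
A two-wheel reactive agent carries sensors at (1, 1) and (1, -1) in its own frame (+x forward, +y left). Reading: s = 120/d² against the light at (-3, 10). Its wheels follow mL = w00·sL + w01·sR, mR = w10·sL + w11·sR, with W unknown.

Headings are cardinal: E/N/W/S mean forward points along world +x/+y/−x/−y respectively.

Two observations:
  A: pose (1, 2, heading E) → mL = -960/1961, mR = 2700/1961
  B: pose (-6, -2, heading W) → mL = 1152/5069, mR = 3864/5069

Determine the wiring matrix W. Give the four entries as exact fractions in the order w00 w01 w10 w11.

obs A: pose=(1,2,E) → sL=60/37, sR=60/53, mL=-960/1961, mR=2700/1961
obs B: pose=(-6,-2,W) → sL=24/37, sR=120/137, mL=1152/5069, mR=3864/5069
sensor matrix S = [[60/37, 60/53], [24/37, 120/137]]; det S = 184320/268657
solve [mL_A; mL_B] = S·[w00; w01] and [mR_A; mR_B] = S·[w10; w11]:
  w00 = -1, w01 = 1, w10 = 1/2, w11 = 1/2

-1 1 1/2 1/2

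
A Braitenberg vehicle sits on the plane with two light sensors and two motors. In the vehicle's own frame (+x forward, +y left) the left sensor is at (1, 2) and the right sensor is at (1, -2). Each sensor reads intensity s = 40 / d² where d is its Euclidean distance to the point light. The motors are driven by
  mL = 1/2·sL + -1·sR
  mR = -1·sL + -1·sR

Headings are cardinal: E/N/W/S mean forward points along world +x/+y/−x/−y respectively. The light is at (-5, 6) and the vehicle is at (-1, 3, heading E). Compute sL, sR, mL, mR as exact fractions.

left sensor world pos  = (0, 5); dL² = 26
right sensor world pos = (0, 1); dR² = 50
sL = 40/26 = 20/13
sR = 40/50 = 4/5
mL = 1/2·sL + -1·sR = -2/65
mR = -1·sL + -1·sR = -152/65

20/13 4/5 -2/65 -152/65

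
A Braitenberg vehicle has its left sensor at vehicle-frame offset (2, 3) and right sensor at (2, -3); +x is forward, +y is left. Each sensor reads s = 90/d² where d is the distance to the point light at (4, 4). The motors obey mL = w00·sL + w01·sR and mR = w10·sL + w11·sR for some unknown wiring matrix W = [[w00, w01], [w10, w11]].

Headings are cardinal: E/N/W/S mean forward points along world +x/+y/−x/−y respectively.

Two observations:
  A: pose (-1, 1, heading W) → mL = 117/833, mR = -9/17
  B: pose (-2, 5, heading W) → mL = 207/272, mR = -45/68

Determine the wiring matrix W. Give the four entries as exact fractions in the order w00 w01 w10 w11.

obs A: pose=(-1,1,W) → sL=18/17, sR=90/49, mL=117/833, mR=-9/17
obs B: pose=(-2,5,W) → sL=45/34, sR=9/8, mL=207/272, mR=-45/68
sensor matrix S = [[18/17, 90/49], [45/34, 9/8]]; det S = -243/196
solve [mL_A; mL_B] = S·[w00; w01] and [mR_A; mR_B] = S·[w10; w11]:
  w00 = 1, w01 = -1/2, w10 = -1/2, w11 = 0

1 -1/2 -1/2 0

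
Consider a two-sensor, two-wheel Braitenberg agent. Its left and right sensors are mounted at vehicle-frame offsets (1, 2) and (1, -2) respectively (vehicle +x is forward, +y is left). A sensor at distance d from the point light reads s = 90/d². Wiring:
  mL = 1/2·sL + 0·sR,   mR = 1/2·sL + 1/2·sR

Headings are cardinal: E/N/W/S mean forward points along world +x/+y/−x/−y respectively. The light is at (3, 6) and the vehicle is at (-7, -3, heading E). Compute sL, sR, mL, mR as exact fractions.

left sensor world pos  = (-6, -1); dL² = 130
right sensor world pos = (-6, -5); dR² = 202
sL = 90/130 = 9/13
sR = 90/202 = 45/101
mL = 1/2·sL + 0·sR = 9/26
mR = 1/2·sL + 1/2·sR = 747/1313

9/13 45/101 9/26 747/1313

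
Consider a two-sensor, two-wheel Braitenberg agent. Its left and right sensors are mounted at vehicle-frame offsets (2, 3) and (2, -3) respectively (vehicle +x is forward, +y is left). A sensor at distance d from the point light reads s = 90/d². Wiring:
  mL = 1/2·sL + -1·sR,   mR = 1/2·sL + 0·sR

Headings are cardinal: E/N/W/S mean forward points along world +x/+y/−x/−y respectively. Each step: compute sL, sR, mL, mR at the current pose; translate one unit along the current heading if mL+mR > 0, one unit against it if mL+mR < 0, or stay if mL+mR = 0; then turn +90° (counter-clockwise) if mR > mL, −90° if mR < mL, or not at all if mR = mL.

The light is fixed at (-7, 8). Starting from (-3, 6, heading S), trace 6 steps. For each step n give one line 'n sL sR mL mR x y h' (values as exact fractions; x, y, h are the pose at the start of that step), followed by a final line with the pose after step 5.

0 18/13 90/17 -1017/221 9/13 -3 6 S
1 9/4 45/26 -63/104 9/8 -3 7 E
2 18 18/13 99/13 9 -2 7 N
3 5 5 -5/2 5/2 -2 8 W
4 45/34 45/4 -180/17 45/68 -2 8 S
5 18/13 90/53 -693/689 9/13 -2 9 E
final -3 9 N

n=0: pose=(-3,6,S); sL=18/13, sR=90/17; mL=-1017/221, mR=9/13; mL+mR=-864/221 → advance -1; mR−mL=90/17 → turn +1·90°
n=1: pose=(-3,7,E); sL=9/4, sR=45/26; mL=-63/104, mR=9/8; mL+mR=27/52 → advance +1; mR−mL=45/26 → turn +1·90°
n=2: pose=(-2,7,N); sL=18, sR=18/13; mL=99/13, mR=9; mL+mR=216/13 → advance +1; mR−mL=18/13 → turn +1·90°
n=3: pose=(-2,8,W); sL=5, sR=5; mL=-5/2, mR=5/2; mL+mR=0 → advance +0; mR−mL=5 → turn +1·90°
n=4: pose=(-2,8,S); sL=45/34, sR=45/4; mL=-180/17, mR=45/68; mL+mR=-675/68 → advance -1; mR−mL=45/4 → turn +1·90°
n=5: pose=(-2,9,E); sL=18/13, sR=90/53; mL=-693/689, mR=9/13; mL+mR=-216/689 → advance -1; mR−mL=90/53 → turn +1·90°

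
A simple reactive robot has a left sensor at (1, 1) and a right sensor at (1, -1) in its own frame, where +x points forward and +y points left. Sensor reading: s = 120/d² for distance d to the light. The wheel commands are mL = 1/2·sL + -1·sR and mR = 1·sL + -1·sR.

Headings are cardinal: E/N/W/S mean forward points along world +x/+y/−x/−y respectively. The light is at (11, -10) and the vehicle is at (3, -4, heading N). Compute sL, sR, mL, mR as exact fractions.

left sensor world pos  = (2, -3); dL² = 130
right sensor world pos = (4, -3); dR² = 98
sL = 120/130 = 12/13
sR = 120/98 = 60/49
mL = 1/2·sL + -1·sR = -486/637
mR = 1·sL + -1·sR = -192/637

12/13 60/49 -486/637 -192/637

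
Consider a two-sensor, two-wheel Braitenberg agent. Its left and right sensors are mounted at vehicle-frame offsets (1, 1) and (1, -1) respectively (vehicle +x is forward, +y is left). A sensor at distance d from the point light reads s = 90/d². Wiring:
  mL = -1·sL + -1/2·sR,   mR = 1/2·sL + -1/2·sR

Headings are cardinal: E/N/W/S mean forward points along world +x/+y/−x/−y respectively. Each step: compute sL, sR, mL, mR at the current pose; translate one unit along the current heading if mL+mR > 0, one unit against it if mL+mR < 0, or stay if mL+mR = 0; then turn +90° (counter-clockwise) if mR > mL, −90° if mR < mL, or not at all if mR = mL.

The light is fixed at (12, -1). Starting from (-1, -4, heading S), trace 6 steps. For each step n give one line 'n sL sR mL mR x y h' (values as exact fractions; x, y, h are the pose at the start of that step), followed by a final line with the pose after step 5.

n=0: pose=(-1,-4,S); sL=9/16, sR=45/106; mL=-657/848, mR=117/1696; mL+mR=-1197/1696 → advance -1; mR−mL=27/32 → turn +1·90°
n=1: pose=(-1,-3,E); sL=18/29, sR=10/17; mL=-451/493, mR=8/493; mL+mR=-443/493 → advance -1; mR−mL=27/29 → turn +1·90°
n=2: pose=(-2,-3,N); sL=45/113, sR=9/17; mL=-2547/3842, mR=-126/1921; mL+mR=-2799/3842 → advance -1; mR−mL=135/226 → turn +1·90°
n=3: pose=(-2,-4,W); sL=90/241, sR=90/229; mL=-31455/55189, mR=-540/55189; mL+mR=-31995/55189 → advance -1; mR−mL=135/241 → turn +1·90°
n=4: pose=(-1,-4,S); sL=9/16, sR=45/106; mL=-657/848, mR=117/1696; mL+mR=-1197/1696 → advance -1; mR−mL=27/32 → turn +1·90°
n=5: pose=(-1,-3,E); sL=18/29, sR=10/17; mL=-451/493, mR=8/493; mL+mR=-443/493 → advance -1; mR−mL=27/29 → turn +1·90°

0 9/16 45/106 -657/848 117/1696 -1 -4 S
1 18/29 10/17 -451/493 8/493 -1 -3 E
2 45/113 9/17 -2547/3842 -126/1921 -2 -3 N
3 90/241 90/229 -31455/55189 -540/55189 -2 -4 W
4 9/16 45/106 -657/848 117/1696 -1 -4 S
5 18/29 10/17 -451/493 8/493 -1 -3 E
final -2 -3 N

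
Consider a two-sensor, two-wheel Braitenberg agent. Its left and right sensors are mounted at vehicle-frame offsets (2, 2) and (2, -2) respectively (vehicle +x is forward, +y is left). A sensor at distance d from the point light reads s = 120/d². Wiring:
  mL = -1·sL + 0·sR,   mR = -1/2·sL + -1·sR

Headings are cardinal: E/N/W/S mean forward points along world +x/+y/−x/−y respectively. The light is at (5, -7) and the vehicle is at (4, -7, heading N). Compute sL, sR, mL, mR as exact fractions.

120/13 24 -120/13 -372/13

left sensor world pos  = (2, -5); dL² = 13
right sensor world pos = (6, -5); dR² = 5
sL = 120/13 = 120/13
sR = 120/5 = 24
mL = -1·sL + 0·sR = -120/13
mR = -1/2·sL + -1·sR = -372/13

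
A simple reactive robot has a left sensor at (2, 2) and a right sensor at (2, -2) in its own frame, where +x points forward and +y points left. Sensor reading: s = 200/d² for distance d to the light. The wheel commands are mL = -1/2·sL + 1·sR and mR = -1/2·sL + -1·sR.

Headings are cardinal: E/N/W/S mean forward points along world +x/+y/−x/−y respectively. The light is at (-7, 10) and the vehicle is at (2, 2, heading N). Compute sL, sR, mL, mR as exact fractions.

left sensor world pos  = (0, 4); dL² = 85
right sensor world pos = (4, 4); dR² = 157
sL = 200/85 = 40/17
sR = 200/157 = 200/157
mL = -1/2·sL + 1·sR = 260/2669
mR = -1/2·sL + -1·sR = -6540/2669

40/17 200/157 260/2669 -6540/2669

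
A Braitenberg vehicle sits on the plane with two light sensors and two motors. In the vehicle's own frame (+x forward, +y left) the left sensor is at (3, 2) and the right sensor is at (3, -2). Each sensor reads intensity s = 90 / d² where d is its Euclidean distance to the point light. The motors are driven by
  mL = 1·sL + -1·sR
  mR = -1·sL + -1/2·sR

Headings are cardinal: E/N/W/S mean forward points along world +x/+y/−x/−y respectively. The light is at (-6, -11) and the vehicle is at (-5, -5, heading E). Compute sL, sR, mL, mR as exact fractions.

left sensor world pos  = (-2, -3); dL² = 80
right sensor world pos = (-2, -7); dR² = 32
sL = 90/80 = 9/8
sR = 90/32 = 45/16
mL = 1·sL + -1·sR = -27/16
mR = -1·sL + -1/2·sR = -81/32

9/8 45/16 -27/16 -81/32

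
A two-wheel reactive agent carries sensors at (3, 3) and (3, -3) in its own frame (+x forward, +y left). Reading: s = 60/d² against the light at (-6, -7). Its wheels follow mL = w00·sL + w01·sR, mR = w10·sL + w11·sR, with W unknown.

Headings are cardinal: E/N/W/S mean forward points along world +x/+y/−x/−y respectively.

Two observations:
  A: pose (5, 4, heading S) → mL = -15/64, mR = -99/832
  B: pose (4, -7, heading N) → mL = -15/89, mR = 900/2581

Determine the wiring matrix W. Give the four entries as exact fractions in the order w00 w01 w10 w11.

obs A: pose=(5,4,S) → sL=3/13, sR=15/32, mL=-15/64, mR=-99/832
obs B: pose=(4,-7,N) → sL=30/29, sR=30/89, mL=-15/89, mR=900/2581
sensor matrix S = [[3/13, 15/32], [30/29, 30/89]]; det S = -218565/536848
solve [mL_A; mL_B] = S·[w00; w01] and [mR_A; mR_B] = S·[w10; w11]:
  w00 = 0, w01 = -1/2, w10 = 1/2, w11 = -1/2

0 -1/2 1/2 -1/2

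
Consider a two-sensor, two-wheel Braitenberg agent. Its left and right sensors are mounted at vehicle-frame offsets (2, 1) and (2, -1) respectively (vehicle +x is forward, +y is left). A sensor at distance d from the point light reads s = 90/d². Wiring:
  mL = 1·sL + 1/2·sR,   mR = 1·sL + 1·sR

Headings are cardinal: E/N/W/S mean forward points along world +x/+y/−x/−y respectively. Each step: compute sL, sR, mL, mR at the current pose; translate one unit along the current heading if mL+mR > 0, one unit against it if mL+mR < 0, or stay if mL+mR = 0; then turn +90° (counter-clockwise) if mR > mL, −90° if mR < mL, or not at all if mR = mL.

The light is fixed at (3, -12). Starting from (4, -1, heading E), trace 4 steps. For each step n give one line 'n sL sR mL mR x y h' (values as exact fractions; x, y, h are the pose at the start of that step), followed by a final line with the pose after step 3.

n=0: pose=(4,-1,E); sL=10/17, sR=90/109; mL=1855/1853, mR=2620/1853; mL+mR=4475/1853 → advance +1; mR−mL=45/109 → turn +1·90°
n=1: pose=(5,-1,N); sL=9/17, sR=45/89; mL=2367/3026, mR=1566/1513; mL+mR=5499/3026 → advance +1; mR−mL=45/178 → turn +1·90°
n=2: pose=(5,0,W); sL=90/121, sR=90/169; mL=20655/20449, mR=26100/20449; mL+mR=46755/20449 → advance +1; mR−mL=45/169 → turn +1·90°
n=3: pose=(4,0,S); sL=45/52, sR=9/10; mL=171/130, mR=459/260; mL+mR=801/260 → advance +1; mR−mL=9/20 → turn +1·90°

0 10/17 90/109 1855/1853 2620/1853 4 -1 E
1 9/17 45/89 2367/3026 1566/1513 5 -1 N
2 90/121 90/169 20655/20449 26100/20449 5 0 W
3 45/52 9/10 171/130 459/260 4 0 S
final 4 -1 E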